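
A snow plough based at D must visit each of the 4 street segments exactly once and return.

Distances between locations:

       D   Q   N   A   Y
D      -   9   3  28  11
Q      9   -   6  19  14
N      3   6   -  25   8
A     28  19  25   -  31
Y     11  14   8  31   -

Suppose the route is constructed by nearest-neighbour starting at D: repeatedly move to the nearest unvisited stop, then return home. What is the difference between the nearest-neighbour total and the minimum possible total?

From D: N=3, Q=9, Y=11, A=28 → choose N (3).
From N: Q=6, Y=8, A=25 → choose Q (6).
From Q: Y=14, A=19 → choose Y (14).
From Y: A=31 → choose A (31).
NN route D → N → Q → Y → A → D costs 82.
Optimal: D → Q → A → Y → N → D costs 70 (by enumerating all 12 distinct tours).
Excess = 82 − 70 = 12.

The nearest-neighbour route is 12 longer than optimal.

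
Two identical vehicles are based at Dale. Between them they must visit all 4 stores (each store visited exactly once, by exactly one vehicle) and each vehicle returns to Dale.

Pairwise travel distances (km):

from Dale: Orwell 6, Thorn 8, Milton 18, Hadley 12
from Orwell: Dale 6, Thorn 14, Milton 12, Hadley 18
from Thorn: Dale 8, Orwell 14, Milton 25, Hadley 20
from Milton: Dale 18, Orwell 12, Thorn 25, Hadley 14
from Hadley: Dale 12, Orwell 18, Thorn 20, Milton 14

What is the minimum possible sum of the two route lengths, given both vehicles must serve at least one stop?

Minimum combined distance: 60 km.

There are 2^3 − 1 = 7 ways to divide the 4 stops into two non-empty groups. For each, the best each vehicle can do is its own shortest tour through its group:
  {Orwell} + {Thorn, Milton, Hadley}: 12 + 59 = 71
  {Thorn} + {Orwell, Milton, Hadley}: 16 + 44 = 60
  {Orwell, Thorn} + {Milton, Hadley}: 28 + 44 = 72
  {Milton} + {Orwell, Thorn, Hadley}: 36 + 52 = 88
  {Orwell, Milton} + {Thorn, Hadley}: 36 + 40 = 76
  {Thorn, Milton} + {Orwell, Hadley}: 51 + 36 = 87
  … (7 splits in total)
Best: vehicle 1 Dale → Thorn → Dale = 16; vehicle 2 Dale → Orwell → Milton → Hadley → Dale = 44; combined 60.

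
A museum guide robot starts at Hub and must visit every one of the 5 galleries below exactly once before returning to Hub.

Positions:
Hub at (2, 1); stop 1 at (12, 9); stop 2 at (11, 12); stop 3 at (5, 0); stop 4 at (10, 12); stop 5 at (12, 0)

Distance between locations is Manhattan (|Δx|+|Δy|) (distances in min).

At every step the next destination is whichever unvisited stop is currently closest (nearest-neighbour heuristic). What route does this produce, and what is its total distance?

From Hub: distances to unvisited — stop 3=4, stop 5=11, stop 1=18, stop 4=19, stop 2=20. Nearest is stop 3 (4).
From stop 3: distances to unvisited — stop 5=7, stop 1=16, stop 4=17, stop 2=18. Nearest is stop 5 (7).
From stop 5: distances to unvisited — stop 1=9, stop 2=13, stop 4=14. Nearest is stop 1 (9).
From stop 1: distances to unvisited — stop 2=4, stop 4=5. Nearest is stop 2 (4).
From stop 2: distances to unvisited — stop 4=1. Nearest is stop 4 (1).
Return stop 4→Hub: 19.
Total = 4 + 7 + 9 + 4 + 1 + 19 = 44.

Nearest-neighbour total = 44 min; route Hub → stop 3 → stop 5 → stop 1 → stop 2 → stop 4 → Hub.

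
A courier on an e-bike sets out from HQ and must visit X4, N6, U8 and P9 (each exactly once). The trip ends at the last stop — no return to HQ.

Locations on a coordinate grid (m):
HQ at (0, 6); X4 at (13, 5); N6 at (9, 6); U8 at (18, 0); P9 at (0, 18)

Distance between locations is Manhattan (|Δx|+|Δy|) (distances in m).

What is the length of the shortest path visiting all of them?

There are 4! = 24 possible orderings.
HQ→X4→N6→U8→P9: 14+5+15+36 = 70
HQ→X4→N6→P9→U8: 14+5+21+36 = 76
HQ→X4→U8→N6→P9: 14+10+15+21 = 60
HQ→X4→U8→P9→N6: 14+10+36+21 = 81
HQ→X4→P9→N6→U8: 14+26+21+15 = 76
HQ→X4→P9→U8→N6: 14+26+36+15 = 91
HQ→N6→X4→U8→P9: 9+5+10+36 = 60
HQ→N6→X4→P9→U8: 9+5+26+36 = 76
HQ→N6→U8→X4→P9: 9+15+10+26 = 60
HQ→N6→U8→P9→X4: 9+15+36+26 = 86
HQ→N6→P9→X4→U8: 9+21+26+10 = 66
HQ→N6→P9→U8→X4: 9+21+36+10 = 76
HQ→U8→X4→N6→P9: 24+10+5+21 = 60
HQ→U8→X4→P9→N6: 24+10+26+21 = 81
… (10 more)
HQ→P9→N6→X4→U8: 12+21+5+10 = 48  ← best
The minimum is 48.
One shortest path: HQ → P9 → N6 → X4 → U8.

Shortest open route: 48 m.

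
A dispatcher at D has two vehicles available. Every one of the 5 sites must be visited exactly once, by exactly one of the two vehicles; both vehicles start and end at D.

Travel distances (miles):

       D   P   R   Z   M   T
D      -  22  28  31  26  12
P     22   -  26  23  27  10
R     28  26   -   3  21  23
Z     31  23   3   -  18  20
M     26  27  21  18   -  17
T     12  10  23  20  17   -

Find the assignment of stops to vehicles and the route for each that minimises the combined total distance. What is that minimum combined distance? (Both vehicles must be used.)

There are 2^4 − 1 = 15 ways to divide the 5 stops into two non-empty groups. For each, the best each vehicle can do is its own shortest tour through its group:
  {P} + {R, Z, M, T}: 44 + 78 = 122
  {R} + {P, Z, M, T}: 56 + 89 = 145
  {P, R} + {Z, M, T}: 76 + 76 = 152
  {Z} + {P, R, M, T}: 62 + 95 = 157
  {P, Z} + {R, M, T}: 76 + 78 = 154
  {R, Z} + {P, M, T}: 62 + 75 = 137
  … (15 splits in total)
  {R, Z, M} + {P, T}: 75 + 44 = 119  ← best
Best: vehicle 1 D → R → Z → M → D = 75; vehicle 2 D → P → T → D = 44; combined 119.

Minimum combined distance: 119 miles.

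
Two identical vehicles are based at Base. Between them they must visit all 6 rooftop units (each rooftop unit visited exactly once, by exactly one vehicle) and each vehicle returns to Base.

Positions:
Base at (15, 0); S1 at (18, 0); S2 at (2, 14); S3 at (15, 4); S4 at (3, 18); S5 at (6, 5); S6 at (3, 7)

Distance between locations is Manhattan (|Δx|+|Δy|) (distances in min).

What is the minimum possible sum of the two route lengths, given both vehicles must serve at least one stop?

68 min — the smallest possible combined total.

There are 2^5 − 1 = 31 ways to divide the 6 stops into two non-empty groups. For each, the best each vehicle can do is its own shortest tour through its group:
  {S1} + {S2, S3, S4, S5, S6}: 6 + 62 = 68
  {S2} + {S1, S3, S4, S5, S6}: 54 + 66 = 120
  {S1, S2} + {S3, S4, S5, S6}: 60 + 60 = 120
  {S3} + {S1, S2, S4, S5, S6}: 8 + 68 = 76
  {S1, S3} + {S2, S4, S5, S6}: 14 + 62 = 76
  {S2, S3} + {S1, S4, S5, S6}: 54 + 66 = 120
  … (31 splits in total)
Best: vehicle 1 Base → S1 → Base = 6; vehicle 2 Base → S2 → S4 → S6 → S5 → S3 → Base = 62; combined 68.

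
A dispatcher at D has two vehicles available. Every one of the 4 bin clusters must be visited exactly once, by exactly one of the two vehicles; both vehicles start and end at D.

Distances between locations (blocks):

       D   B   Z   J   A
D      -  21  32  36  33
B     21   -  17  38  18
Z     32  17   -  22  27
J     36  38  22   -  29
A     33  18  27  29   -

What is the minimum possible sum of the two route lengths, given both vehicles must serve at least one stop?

158 blocks — the smallest possible combined total.

Check every non-empty split of the stops between the two vehicles; for each half take its own optimal tour:
  {B} + {Z, J, A}: 42 + 116 = 158
  {Z} + {B, J, A}: 64 + 104 = 168
  {B, Z} + {J, A}: 70 + 98 = 168
  {J} + {B, Z, A}: 72 + 98 = 170
  {B, J} + {Z, A}: 95 + 92 = 187
  {Z, J} + {B, A}: 90 + 72 = 162
  … (7 splits in total)
Best: vehicle 1 D → B → D = 42; vehicle 2 D → Z → J → A → D = 116; combined 158.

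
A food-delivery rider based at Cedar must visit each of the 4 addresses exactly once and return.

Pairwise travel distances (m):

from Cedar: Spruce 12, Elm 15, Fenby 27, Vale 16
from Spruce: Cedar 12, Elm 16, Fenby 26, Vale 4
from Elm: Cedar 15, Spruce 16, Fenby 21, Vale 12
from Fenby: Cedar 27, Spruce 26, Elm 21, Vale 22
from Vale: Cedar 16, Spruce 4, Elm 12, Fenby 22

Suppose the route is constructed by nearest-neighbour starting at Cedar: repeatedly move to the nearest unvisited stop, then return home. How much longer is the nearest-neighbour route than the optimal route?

Cedar: Spruce=12, Elm=15, Vale=16, Fenby=27 ⇒ Spruce
Spruce: Vale=4, Elm=16, Fenby=26 ⇒ Vale
Vale: Elm=12, Fenby=22 ⇒ Elm
Elm: Fenby=21 ⇒ Fenby
NN route Cedar → Spruce → Vale → Elm → Fenby → Cedar costs 76.
Optimal: Cedar → Spruce → Vale → Fenby → Elm → Cedar costs 74 (by enumerating all 12 distinct tours).
Excess = 76 − 74 = 2.

2 m longer than the optimal tour.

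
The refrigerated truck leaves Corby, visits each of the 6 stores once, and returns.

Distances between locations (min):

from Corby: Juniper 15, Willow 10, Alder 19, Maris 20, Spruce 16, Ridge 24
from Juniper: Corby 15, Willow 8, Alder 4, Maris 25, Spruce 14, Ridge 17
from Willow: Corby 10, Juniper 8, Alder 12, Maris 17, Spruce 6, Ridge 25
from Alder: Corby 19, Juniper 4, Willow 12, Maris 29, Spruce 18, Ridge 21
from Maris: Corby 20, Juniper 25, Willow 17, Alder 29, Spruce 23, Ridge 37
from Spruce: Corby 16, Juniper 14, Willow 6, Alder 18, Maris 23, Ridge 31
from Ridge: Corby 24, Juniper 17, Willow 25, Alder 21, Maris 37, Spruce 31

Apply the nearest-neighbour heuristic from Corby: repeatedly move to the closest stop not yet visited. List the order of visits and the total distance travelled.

At Corby the remaining stops are Willow 10, Juniper 15, Spruce 16, Alder 19, Maris 20, Ridge 24; go to Willow.
At Willow the remaining stops are Spruce 6, Juniper 8, Alder 12, Maris 17, Ridge 25; go to Spruce.
At Spruce the remaining stops are Juniper 14, Alder 18, Maris 23, Ridge 31; go to Juniper.
At Juniper the remaining stops are Alder 4, Ridge 17, Maris 25; go to Alder.
At Alder the remaining stops are Ridge 21, Maris 29; go to Ridge.
At Ridge the remaining stops are Maris 37; go to Maris.
Return Maris→Corby: 20.
Total = 10 + 6 + 14 + 4 + 21 + 37 + 20 = 112.

112 min along Corby → Willow → Spruce → Juniper → Alder → Ridge → Maris → Corby.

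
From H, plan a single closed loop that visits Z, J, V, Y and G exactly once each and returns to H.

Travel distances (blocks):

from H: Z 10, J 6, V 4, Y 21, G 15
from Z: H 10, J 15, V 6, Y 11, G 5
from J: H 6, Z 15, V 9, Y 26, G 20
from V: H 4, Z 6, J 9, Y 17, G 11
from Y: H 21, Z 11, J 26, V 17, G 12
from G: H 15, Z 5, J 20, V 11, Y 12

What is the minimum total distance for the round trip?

Shortest round trip = 59 blocks.

With 5 stops there are 5!/2 = 60 distinct round trips (a route and its reverse cost the same).
H-Z-J-V-Y-G-H: 10+15+9+17+12+15 = 78
H-Z-J-V-G-Y-H: 10+15+9+11+12+21 = 78
H-Z-J-Y-V-G-H: 10+15+26+17+11+15 = 94
H-Z-J-Y-G-V-H: 10+15+26+12+11+4 = 78
H-Z-J-G-V-Y-H: 10+15+20+11+17+21 = 94
H-Z-J-G-Y-V-H: 10+15+20+12+17+4 = 78
H-Z-V-J-Y-G-H: 10+6+9+26+12+15 = 78
H-Z-V-J-G-Y-H: 10+6+9+20+12+21 = 78
H-Z-V-Y-J-G-H: 10+6+17+26+20+15 = 94
H-Z-V-Y-G-J-H: 10+6+17+12+20+6 = 71
H-Z-V-G-J-Y-H: 10+6+11+20+26+21 = 94
H-Z-V-G-Y-J-H: 10+6+11+12+26+6 = 71
H-Z-Y-J-V-G-H: 10+11+26+9+11+15 = 82
H-Z-Y-J-G-V-H: 10+11+26+20+11+4 = 82
… (46 more)
H-Z-Y-G-V-J-H: 10+11+12+11+9+6 = 59  ← best
The minimum is 59.
One optimal route: H → Z → Y → G → V → J → H (or its reverse).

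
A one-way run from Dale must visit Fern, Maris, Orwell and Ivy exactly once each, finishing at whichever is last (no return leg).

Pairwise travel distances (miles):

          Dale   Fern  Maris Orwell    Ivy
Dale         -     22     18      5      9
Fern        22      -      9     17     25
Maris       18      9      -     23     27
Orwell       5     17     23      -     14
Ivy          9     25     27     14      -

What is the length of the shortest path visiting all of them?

There are 4! = 24 possible orderings.
Dale - Fern - Maris - Orwell - Ivy: 22+9+23+14 = 68
Dale - Fern - Maris - Ivy - Orwell: 22+9+27+14 = 72
Dale - Fern - Orwell - Maris - Ivy: 22+17+23+27 = 89
Dale - Fern - Orwell - Ivy - Maris: 22+17+14+27 = 80
Dale - Fern - Ivy - Maris - Orwell: 22+25+27+23 = 97
Dale - Fern - Ivy - Orwell - Maris: 22+25+14+23 = 84
Dale - Maris - Fern - Orwell - Ivy: 18+9+17+14 = 58
Dale - Maris - Fern - Ivy - Orwell: 18+9+25+14 = 66
Dale - Maris - Orwell - Fern - Ivy: 18+23+17+25 = 83
Dale - Maris - Orwell - Ivy - Fern: 18+23+14+25 = 80
Dale - Maris - Ivy - Fern - Orwell: 18+27+25+17 = 87
Dale - Maris - Ivy - Orwell - Fern: 18+27+14+17 = 76
Dale - Orwell - Fern - Maris - Ivy: 5+17+9+27 = 58
Dale - Orwell - Fern - Ivy - Maris: 5+17+25+27 = 74
… (10 more)
Dale - Ivy - Orwell - Fern - Maris: 9+14+17+9 = 49  ← best
The minimum is 49.
One shortest path: Dale → Ivy → Orwell → Fern → Maris.

Shortest open route: 49 miles.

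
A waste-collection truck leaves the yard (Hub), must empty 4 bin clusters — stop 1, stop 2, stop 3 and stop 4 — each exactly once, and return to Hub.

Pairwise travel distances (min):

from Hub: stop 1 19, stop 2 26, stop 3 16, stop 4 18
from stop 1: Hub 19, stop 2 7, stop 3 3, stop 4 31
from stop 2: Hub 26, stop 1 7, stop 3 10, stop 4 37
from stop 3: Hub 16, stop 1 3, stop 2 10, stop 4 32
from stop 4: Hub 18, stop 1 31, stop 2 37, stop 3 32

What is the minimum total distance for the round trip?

There are 12 distinct closed tours to check (reversals are equivalent).
Hub - stop 1 - stop 2 - stop 3 - stop 4 - Hub: 19+7+10+32+18 = 86
Hub - stop 1 - stop 2 - stop 4 - stop 3 - Hub: 19+7+37+32+16 = 111
Hub - stop 1 - stop 3 - stop 2 - stop 4 - Hub: 19+3+10+37+18 = 87
Hub - stop 1 - stop 3 - stop 4 - stop 2 - Hub: 19+3+32+37+26 = 117
Hub - stop 1 - stop 4 - stop 2 - stop 3 - Hub: 19+31+37+10+16 = 113
Hub - stop 1 - stop 4 - stop 3 - stop 2 - Hub: 19+31+32+10+26 = 118
Hub - stop 2 - stop 1 - stop 3 - stop 4 - Hub: 26+7+3+32+18 = 86
Hub - stop 2 - stop 1 - stop 4 - stop 3 - Hub: 26+7+31+32+16 = 112
Hub - stop 2 - stop 3 - stop 1 - stop 4 - Hub: 26+10+3+31+18 = 88
Hub - stop 2 - stop 4 - stop 1 - stop 3 - Hub: 26+37+31+3+16 = 113
Hub - stop 3 - stop 1 - stop 2 - stop 4 - Hub: 16+3+7+37+18 = 81
Hub - stop 3 - stop 2 - stop 1 - stop 4 - Hub: 16+10+7+31+18 = 82
The minimum is 81.
One optimal route: Hub → stop 3 → stop 1 → stop 2 → stop 4 → Hub (or its reverse).

Shortest round trip = 81 min.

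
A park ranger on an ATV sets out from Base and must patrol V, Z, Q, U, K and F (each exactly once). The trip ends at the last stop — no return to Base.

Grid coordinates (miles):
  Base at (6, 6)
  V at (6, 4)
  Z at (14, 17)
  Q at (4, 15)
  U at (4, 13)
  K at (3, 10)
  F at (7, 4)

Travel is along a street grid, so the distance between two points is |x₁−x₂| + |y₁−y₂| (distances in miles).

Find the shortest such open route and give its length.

31 miles — the minimum one-way total.

There are 6! = 720 possible orderings.
Base→V→Z→Q→U→K→F: 2+21+12+2+4+10 = 51
Base→V→Z→Q→U→F→K: 2+21+12+2+12+10 = 59
Base→V→Z→Q→K→U→F: 2+21+12+6+4+12 = 57
Base→V→Z→Q→K→F→U: 2+21+12+6+10+12 = 63
Base→V→Z→Q→F→U→K: 2+21+12+14+12+4 = 65
Base→V→Z→Q→F→K→U: 2+21+12+14+10+4 = 63
Base→V→Z→U→Q→K→F: 2+21+14+2+6+10 = 55
Base→V→Z→U→Q→F→K: 2+21+14+2+14+10 = 63
… (712 more)
Base→V→F→K→U→Q→Z: 2+1+10+4+2+12 = 31  ← best
The minimum is 31.
One shortest path: Base → V → F → K → U → Q → Z.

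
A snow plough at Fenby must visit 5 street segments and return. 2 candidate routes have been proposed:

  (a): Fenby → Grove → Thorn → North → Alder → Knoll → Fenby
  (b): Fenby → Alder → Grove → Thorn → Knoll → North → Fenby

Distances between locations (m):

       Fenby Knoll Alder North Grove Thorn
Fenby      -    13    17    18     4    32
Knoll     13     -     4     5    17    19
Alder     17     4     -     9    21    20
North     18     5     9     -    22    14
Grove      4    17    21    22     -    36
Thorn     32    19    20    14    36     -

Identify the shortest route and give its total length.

(a): 4 + 36 + 14 + 9 + 4 + 13 = 80
(b): 17 + 21 + 36 + 19 + 5 + 18 = 116

Shortest is (a), total 80 m.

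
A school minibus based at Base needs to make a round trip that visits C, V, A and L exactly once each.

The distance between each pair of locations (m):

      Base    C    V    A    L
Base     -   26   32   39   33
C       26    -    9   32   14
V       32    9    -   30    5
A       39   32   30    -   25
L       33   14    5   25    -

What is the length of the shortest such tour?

104 m — the shortest possible round trip.

With 4 stops there are 4!/2 = 12 distinct round trips (a route and its reverse cost the same).
Base → C → V → A → L → Base: 26+9+30+25+33 = 123
Base → C → V → L → A → Base: 26+9+5+25+39 = 104
Base → C → A → V → L → Base: 26+32+30+5+33 = 126
Base → C → A → L → V → Base: 26+32+25+5+32 = 120
Base → C → L → V → A → Base: 26+14+5+30+39 = 114
Base → C → L → A → V → Base: 26+14+25+30+32 = 127
Base → V → C → A → L → Base: 32+9+32+25+33 = 131
Base → V → C → L → A → Base: 32+9+14+25+39 = 119
Base → V → A → C → L → Base: 32+30+32+14+33 = 141
Base → V → L → C → A → Base: 32+5+14+32+39 = 122
Base → A → C → V → L → Base: 39+32+9+5+33 = 118
Base → A → V → C → L → Base: 39+30+9+14+33 = 125
The minimum is 104.
One optimal route: Base → C → V → L → A → Base (or its reverse).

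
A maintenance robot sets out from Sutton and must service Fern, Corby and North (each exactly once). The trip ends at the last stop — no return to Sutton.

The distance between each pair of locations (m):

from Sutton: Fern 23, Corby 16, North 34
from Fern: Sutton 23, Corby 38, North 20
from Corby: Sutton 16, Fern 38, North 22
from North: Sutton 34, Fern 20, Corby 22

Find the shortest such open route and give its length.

There are 3! = 6 possible orderings.
Sutton→Fern→Corby→North: 23+38+22 = 83
Sutton→Fern→North→Corby: 23+20+22 = 65
Sutton→Corby→Fern→North: 16+38+20 = 74
Sutton→Corby→North→Fern: 16+22+20 = 58
Sutton→North→Fern→Corby: 34+20+38 = 92
Sutton→North→Corby→Fern: 34+22+38 = 94
The minimum is 58.
One shortest path: Sutton → Corby → North → Fern.

Shortest open route: 58 m.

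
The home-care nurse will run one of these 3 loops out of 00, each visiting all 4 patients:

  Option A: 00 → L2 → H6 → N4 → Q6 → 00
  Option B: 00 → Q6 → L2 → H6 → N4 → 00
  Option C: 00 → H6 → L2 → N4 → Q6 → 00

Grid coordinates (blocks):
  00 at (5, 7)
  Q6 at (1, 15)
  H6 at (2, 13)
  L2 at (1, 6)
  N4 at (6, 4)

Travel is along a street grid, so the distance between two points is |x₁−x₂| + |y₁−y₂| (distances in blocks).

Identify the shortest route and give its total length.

46 blocks — Option B is the shortest.

Option A: 5 + 8 + 13 + 16 + 12 = 54
Option B: 12 + 9 + 8 + 13 + 4 = 46
Option C: 9 + 8 + 7 + 16 + 12 = 52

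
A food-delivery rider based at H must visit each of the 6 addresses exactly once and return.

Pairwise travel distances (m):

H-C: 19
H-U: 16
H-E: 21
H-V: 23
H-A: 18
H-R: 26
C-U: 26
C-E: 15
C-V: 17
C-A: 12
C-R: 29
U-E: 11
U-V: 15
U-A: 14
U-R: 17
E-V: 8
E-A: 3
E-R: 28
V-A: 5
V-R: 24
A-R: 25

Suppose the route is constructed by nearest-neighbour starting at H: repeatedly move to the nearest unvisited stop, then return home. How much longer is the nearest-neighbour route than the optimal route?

The nearest-neighbour route is 9 m longer than optimal.

H: U=16, A=18, C=19, E=21, V=23, R=26 ⇒ U
U: E=11, A=14, V=15, R=17, C=26 ⇒ E
E: A=3, V=8, C=15, R=28 ⇒ A
A: V=5, C=12, R=25 ⇒ V
V: C=17, R=24 ⇒ C
C: R=29 ⇒ R
NN route H → U → E → A → V → C → R → H costs 107.
Optimal: H → C → V → A → E → U → R → H costs 98 (by enumerating all 360 distinct tours).
Excess = 107 − 98 = 9.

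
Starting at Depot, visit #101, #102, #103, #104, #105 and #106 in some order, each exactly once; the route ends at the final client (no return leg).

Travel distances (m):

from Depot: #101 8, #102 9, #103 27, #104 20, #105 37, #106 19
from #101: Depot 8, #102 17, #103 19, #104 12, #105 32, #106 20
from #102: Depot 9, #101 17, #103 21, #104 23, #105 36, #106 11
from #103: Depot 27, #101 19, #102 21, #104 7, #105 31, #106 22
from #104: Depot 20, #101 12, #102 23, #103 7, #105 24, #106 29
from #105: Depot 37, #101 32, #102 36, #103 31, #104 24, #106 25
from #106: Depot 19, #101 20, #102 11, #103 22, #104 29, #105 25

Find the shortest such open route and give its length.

There are 6! = 720 possible orderings.
Depot - #101 - #102 - #103 - #104 - #105 - #106: 8+17+21+7+24+25 = 102
Depot - #101 - #102 - #103 - #104 - #106 - #105: 8+17+21+7+29+25 = 107
Depot - #101 - #102 - #103 - #105 - #104 - #106: 8+17+21+31+24+29 = 130
Depot - #101 - #102 - #103 - #105 - #106 - #104: 8+17+21+31+25+29 = 131
Depot - #101 - #102 - #103 - #106 - #104 - #105: 8+17+21+22+29+24 = 121
Depot - #101 - #102 - #103 - #106 - #105 - #104: 8+17+21+22+25+24 = 117
Depot - #101 - #102 - #104 - #103 - #105 - #106: 8+17+23+7+31+25 = 111
Depot - #101 - #102 - #104 - #103 - #106 - #105: 8+17+23+7+22+25 = 102
… (712 more)
Depot - #101 - #104 - #103 - #102 - #106 - #105: 8+12+7+21+11+25 = 84  ← best
The minimum is 84.
One shortest path: Depot → #101 → #104 → #103 → #102 → #106 → #105.

84 m — the minimum one-way total.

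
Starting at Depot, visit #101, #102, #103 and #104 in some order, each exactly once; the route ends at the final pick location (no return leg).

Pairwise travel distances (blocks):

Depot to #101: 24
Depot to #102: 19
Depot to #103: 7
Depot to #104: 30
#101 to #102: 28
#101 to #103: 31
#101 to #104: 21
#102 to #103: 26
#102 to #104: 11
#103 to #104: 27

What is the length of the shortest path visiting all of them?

There are 4! = 24 possible orderings.
Depot→#101→#102→#103→#104: 24+28+26+27 = 105
Depot→#101→#102→#104→#103: 24+28+11+27 = 90
Depot→#101→#103→#102→#104: 24+31+26+11 = 92
Depot→#101→#103→#104→#102: 24+31+27+11 = 93
Depot→#101→#104→#102→#103: 24+21+11+26 = 82
Depot→#101→#104→#103→#102: 24+21+27+26 = 98
Depot→#102→#101→#103→#104: 19+28+31+27 = 105
Depot→#102→#101→#104→#103: 19+28+21+27 = 95
Depot→#102→#103→#101→#104: 19+26+31+21 = 97
Depot→#102→#103→#104→#101: 19+26+27+21 = 93
Depot→#102→#104→#101→#103: 19+11+21+31 = 82
Depot→#102→#104→#103→#101: 19+11+27+31 = 88
Depot→#103→#101→#102→#104: 7+31+28+11 = 77
Depot→#103→#101→#104→#102: 7+31+21+11 = 70
… (10 more)
Depot→#103→#102→#104→#101: 7+26+11+21 = 65  ← best
The minimum is 65.
One shortest path: Depot → #103 → #102 → #104 → #101.

65 blocks — the minimum one-way total.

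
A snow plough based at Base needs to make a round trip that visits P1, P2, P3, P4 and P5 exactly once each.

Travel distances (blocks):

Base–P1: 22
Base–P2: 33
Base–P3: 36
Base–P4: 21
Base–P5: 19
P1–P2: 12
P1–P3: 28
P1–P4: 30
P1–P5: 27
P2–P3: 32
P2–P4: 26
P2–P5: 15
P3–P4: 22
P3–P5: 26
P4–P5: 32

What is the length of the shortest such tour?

Shortest round trip = 117 blocks.

There are 60 distinct closed tours to check (reversals are equivalent).
Base → P1 → P2 → P3 → P4 → P5 → Base: 22+12+32+22+32+19 = 139
Base → P1 → P2 → P3 → P5 → P4 → Base: 22+12+32+26+32+21 = 145
Base → P1 → P2 → P4 → P3 → P5 → Base: 22+12+26+22+26+19 = 127
Base → P1 → P2 → P4 → P5 → P3 → Base: 22+12+26+32+26+36 = 154
Base → P1 → P2 → P5 → P3 → P4 → Base: 22+12+15+26+22+21 = 118
Base → P1 → P2 → P5 → P4 → P3 → Base: 22+12+15+32+22+36 = 139
Base → P1 → P3 → P2 → P4 → P5 → Base: 22+28+32+26+32+19 = 159
Base → P1 → P3 → P2 → P5 → P4 → Base: 22+28+32+15+32+21 = 150
Base → P1 → P3 → P4 → P2 → P5 → Base: 22+28+22+26+15+19 = 132
Base → P1 → P3 → P4 → P5 → P2 → Base: 22+28+22+32+15+33 = 152
Base → P1 → P3 → P5 → P2 → P4 → Base: 22+28+26+15+26+21 = 138
Base → P1 → P3 → P5 → P4 → P2 → Base: 22+28+26+32+26+33 = 167
Base → P1 → P4 → P2 → P3 → P5 → Base: 22+30+26+32+26+19 = 155
Base → P1 → P4 → P2 → P5 → P3 → Base: 22+30+26+15+26+36 = 155
… (46 more)
Base → P4 → P3 → P1 → P2 → P5 → Base: 21+22+28+12+15+19 = 117  ← best
The minimum is 117.
One optimal route: Base → P4 → P3 → P1 → P2 → P5 → Base (or its reverse).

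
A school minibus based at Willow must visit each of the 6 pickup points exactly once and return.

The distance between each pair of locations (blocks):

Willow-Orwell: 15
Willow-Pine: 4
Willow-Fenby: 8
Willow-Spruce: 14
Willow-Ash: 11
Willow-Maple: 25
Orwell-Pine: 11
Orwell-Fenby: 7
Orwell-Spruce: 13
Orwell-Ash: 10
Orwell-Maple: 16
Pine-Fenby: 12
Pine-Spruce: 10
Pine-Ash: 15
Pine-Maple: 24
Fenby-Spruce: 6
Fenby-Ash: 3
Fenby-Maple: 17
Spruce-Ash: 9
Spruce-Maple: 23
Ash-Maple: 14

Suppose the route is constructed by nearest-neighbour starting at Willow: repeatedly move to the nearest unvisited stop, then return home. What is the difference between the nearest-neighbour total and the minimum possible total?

Willow: Pine=4, Fenby=8, Ash=11, Spruce=14, Orwell=15, Maple=25 ⇒ Pine
Pine: Spruce=10, Orwell=11, Fenby=12, Ash=15, Maple=24 ⇒ Spruce
Spruce: Fenby=6, Ash=9, Orwell=13, Maple=23 ⇒ Fenby
Fenby: Ash=3, Orwell=7, Maple=17 ⇒ Ash
Ash: Orwell=10, Maple=14 ⇒ Orwell
Orwell: Maple=16 ⇒ Maple
NN route Willow → Pine → Spruce → Fenby → Ash → Orwell → Maple → Willow costs 74.
Optimal: Willow → Orwell → Maple → Ash → Fenby → Spruce → Pine → Willow costs 68 (by enumerating all 360 distinct tours).
Excess = 74 − 68 = 6.

6 blocks longer than the optimal tour.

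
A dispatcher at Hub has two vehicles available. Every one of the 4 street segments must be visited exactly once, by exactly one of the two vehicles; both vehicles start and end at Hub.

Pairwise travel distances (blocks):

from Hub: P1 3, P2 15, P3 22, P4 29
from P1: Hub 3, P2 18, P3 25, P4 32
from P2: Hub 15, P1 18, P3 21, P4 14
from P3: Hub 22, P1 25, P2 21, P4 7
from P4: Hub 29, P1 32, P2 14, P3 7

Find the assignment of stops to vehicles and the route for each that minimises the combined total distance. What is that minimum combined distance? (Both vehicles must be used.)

64 blocks — the smallest possible combined total.

Check every non-empty split of the stops between the two vehicles; for each half take its own optimal tour:
  {P1} + {P2, P3, P4}: 6 + 58 = 64
  {P2} + {P1, P3, P4}: 30 + 64 = 94
  {P1, P2} + {P3, P4}: 36 + 58 = 94
  {P3} + {P1, P2, P4}: 44 + 64 = 108
  {P1, P3} + {P2, P4}: 50 + 58 = 108
  {P2, P3} + {P1, P4}: 58 + 64 = 122
  … (7 splits in total)
Best: vehicle 1 Hub → P1 → Hub = 6; vehicle 2 Hub → P2 → P4 → P3 → Hub = 58; combined 64.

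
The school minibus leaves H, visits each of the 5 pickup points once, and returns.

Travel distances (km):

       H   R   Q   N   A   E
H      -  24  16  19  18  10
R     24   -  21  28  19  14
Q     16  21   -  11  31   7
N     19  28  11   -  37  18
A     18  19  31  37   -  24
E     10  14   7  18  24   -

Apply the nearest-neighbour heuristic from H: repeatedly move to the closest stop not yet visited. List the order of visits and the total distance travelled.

From H: distances to unvisited — E=10, Q=16, A=18, N=19, R=24. Nearest is E (10).
From E: distances to unvisited — Q=7, R=14, N=18, A=24. Nearest is Q (7).
From Q: distances to unvisited — N=11, R=21, A=31. Nearest is N (11).
From N: distances to unvisited — R=28, A=37. Nearest is R (28).
From R: distances to unvisited — A=19. Nearest is A (19).
Return A→H: 18.
Total = 10 + 7 + 11 + 28 + 19 + 18 = 93.

Nearest-neighbour total = 93 km; route H → E → Q → N → R → A → H.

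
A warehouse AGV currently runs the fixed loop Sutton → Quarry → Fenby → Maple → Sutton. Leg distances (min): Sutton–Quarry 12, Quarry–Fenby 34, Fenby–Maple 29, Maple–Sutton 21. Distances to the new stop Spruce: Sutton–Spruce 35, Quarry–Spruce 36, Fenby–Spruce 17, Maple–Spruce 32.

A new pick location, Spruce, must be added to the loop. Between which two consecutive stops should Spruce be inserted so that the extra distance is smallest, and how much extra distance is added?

Insertion cost between consecutive stops i–j is d(i,Spruce) + d(Spruce,j) − d(i,j):
  between Sutton and Quarry: 35 + 36 − 12 = 59
  between Quarry and Fenby: 36 + 17 − 34 = 19
  between Fenby and Maple: 17 + 32 − 29 = 20
  between Maple and Sutton: 32 + 35 − 21 = 46
Cheapest insertion is between Quarry and Fenby, adding 19.
New total = 96 + 19 = 115.

+19 min — insert Spruce between Quarry and Fenby.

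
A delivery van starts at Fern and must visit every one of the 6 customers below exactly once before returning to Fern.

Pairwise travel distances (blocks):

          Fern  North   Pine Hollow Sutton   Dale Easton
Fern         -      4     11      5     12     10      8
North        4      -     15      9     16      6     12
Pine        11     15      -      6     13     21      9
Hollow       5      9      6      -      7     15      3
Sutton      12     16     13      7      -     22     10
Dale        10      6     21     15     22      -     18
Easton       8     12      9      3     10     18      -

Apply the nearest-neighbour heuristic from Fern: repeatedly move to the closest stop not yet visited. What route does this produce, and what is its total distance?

62 blocks along Fern → North → Dale → Hollow → Easton → Pine → Sutton → Fern.

Fern → [North:4 / Hollow:5 / Easton:8 / Dale:10 / Pine:11 / Sutton:12] → North (4)
North → [Dale:6 / Hollow:9 / Easton:12 / Pine:15 / Sutton:16] → Dale (6)
Dale → [Hollow:15 / Easton:18 / Pine:21 / Sutton:22] → Hollow (15)
Hollow → [Easton:3 / Pine:6 / Sutton:7] → Easton (3)
Easton → [Pine:9 / Sutton:10] → Pine (9)
Pine → [Sutton:13] → Sutton (13)
Return Sutton→Fern: 12.
Total = 4 + 6 + 15 + 3 + 9 + 13 + 12 = 62.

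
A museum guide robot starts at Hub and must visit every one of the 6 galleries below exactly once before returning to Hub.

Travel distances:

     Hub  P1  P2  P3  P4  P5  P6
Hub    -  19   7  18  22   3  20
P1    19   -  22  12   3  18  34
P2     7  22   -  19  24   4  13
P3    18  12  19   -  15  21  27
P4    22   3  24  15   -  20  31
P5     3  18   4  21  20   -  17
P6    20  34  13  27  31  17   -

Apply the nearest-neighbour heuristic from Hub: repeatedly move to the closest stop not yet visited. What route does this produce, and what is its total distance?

Total distance 84 via the nearest-neighbour route Hub → P5 → P2 → P6 → P3 → P1 → P4 → Hub.

Hub → [P5:3 / P2:7 / P3:18 / P1:19 / P6:20 / P4:22] → P5 (3)
P5 → [P2:4 / P6:17 / P1:18 / P4:20 / P3:21] → P2 (4)
P2 → [P6:13 / P3:19 / P1:22 / P4:24] → P6 (13)
P6 → [P3:27 / P4:31 / P1:34] → P3 (27)
P3 → [P1:12 / P4:15] → P1 (12)
P1 → [P4:3] → P4 (3)
Return P4→Hub: 22.
Total = 3 + 4 + 13 + 27 + 12 + 3 + 22 = 84.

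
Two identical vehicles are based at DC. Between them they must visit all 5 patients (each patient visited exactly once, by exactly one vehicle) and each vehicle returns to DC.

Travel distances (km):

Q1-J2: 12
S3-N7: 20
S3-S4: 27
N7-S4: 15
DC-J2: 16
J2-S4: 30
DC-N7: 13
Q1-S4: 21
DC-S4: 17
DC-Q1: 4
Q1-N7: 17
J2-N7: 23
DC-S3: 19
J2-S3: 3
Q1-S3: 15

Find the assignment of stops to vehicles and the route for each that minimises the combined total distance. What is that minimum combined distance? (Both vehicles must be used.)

79 km — the smallest possible combined total.

There are 2^4 − 1 = 15 ways to divide the 5 stops into two non-empty groups. For each, the best each vehicle can do is its own shortest tour through its group:
  {Q1} + {J2, S3, N7, S4}: 8 + 71 = 79
  {J2} + {Q1, S3, N7, S4}: 32 + 71 = 103
  {Q1, J2} + {S3, N7, S4}: 32 + 71 = 103
  {S3} + {Q1, J2, N7, S4}: 38 + 71 = 109
  {Q1, S3} + {J2, N7, S4}: 38 + 71 = 109
  {J2, S3} + {Q1, N7, S4}: 38 + 53 = 91
  … (15 splits in total)
Best: vehicle 1 DC → Q1 → DC = 8; vehicle 2 DC → J2 → S3 → N7 → S4 → DC = 71; combined 79.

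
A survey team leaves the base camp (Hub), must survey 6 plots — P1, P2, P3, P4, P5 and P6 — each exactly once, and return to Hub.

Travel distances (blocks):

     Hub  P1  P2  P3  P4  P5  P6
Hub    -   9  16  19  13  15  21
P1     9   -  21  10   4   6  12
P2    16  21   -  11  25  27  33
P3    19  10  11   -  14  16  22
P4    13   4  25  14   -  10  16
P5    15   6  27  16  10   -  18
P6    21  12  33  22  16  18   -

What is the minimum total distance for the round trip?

90 blocks — the shortest possible round trip.

There are 360 distinct closed tours to check (reversals are equivalent).
Hub→P1→P2→P3→P4→P5→P6→Hub: 9+21+11+14+10+18+21 = 104
Hub→P1→P2→P3→P4→P6→P5→Hub: 9+21+11+14+16+18+15 = 104
Hub→P1→P2→P3→P5→P4→P6→Hub: 9+21+11+16+10+16+21 = 104
Hub→P1→P2→P3→P5→P6→P4→Hub: 9+21+11+16+18+16+13 = 104
Hub→P1→P2→P3→P6→P4→P5→Hub: 9+21+11+22+16+10+15 = 104
Hub→P1→P2→P3→P6→P5→P4→Hub: 9+21+11+22+18+10+13 = 104
Hub→P1→P2→P4→P3→P5→P6→Hub: 9+21+25+14+16+18+21 = 124
Hub→P1→P2→P4→P3→P6→P5→Hub: 9+21+25+14+22+18+15 = 124
… (352 more)
Hub→P1→P4→P5→P6→P3→P2→Hub: 9+4+10+18+22+11+16 = 90  ← best
The minimum is 90.
One optimal route: Hub → P1 → P4 → P5 → P6 → P3 → P2 → Hub (or its reverse).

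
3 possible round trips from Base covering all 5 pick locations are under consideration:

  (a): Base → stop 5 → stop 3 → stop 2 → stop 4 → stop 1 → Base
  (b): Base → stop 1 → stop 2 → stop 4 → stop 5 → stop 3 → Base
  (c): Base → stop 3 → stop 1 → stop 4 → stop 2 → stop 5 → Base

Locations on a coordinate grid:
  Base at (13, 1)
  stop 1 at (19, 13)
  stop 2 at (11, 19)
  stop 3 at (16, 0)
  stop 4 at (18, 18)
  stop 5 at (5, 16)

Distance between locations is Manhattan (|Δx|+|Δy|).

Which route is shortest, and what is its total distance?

66 — (c) is the shortest.

(a): 23 + 27 + 24 + 8 + 6 + 18 = 106
(b): 18 + 14 + 8 + 15 + 27 + 4 = 86
(c): 4 + 16 + 6 + 8 + 9 + 23 = 66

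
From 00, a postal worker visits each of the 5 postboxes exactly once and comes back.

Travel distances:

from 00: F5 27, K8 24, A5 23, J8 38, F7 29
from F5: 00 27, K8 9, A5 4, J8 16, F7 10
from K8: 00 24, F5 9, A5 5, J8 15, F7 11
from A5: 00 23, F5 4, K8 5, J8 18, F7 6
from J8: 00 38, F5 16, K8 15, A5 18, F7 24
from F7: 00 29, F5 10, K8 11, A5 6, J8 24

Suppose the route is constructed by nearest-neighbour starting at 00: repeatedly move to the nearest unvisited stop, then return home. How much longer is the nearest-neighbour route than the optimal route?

00: A5=23, K8=24, F5=27, F7=29, J8=38 ⇒ A5
A5: F5=4, K8=5, F7=6, J8=18 ⇒ F5
F5: K8=9, F7=10, J8=16 ⇒ K8
K8: F7=11, J8=15 ⇒ F7
F7: J8=24 ⇒ J8
NN route 00 → A5 → F5 → K8 → F7 → J8 → 00 costs 109.
Optimal: 00 → K8 → J8 → F5 → A5 → F7 → 00 costs 94 (by enumerating all 60 distinct tours).
Excess = 109 − 94 = 15.

The nearest-neighbour route is 15 longer than optimal.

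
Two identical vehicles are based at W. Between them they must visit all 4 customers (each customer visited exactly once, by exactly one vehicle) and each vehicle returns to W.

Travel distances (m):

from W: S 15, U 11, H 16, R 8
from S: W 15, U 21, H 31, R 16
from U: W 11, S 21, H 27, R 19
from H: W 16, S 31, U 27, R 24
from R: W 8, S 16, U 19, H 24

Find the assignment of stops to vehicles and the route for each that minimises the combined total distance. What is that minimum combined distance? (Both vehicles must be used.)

Try each way of splitting the stops between the two vehicles (each non-empty) and, for each split, find the best tour for each vehicle:
  {S} + {U, H, R}: 30 + 70 = 100
  {U} + {S, H, R}: 22 + 71 = 93
  {S, U} + {H, R}: 47 + 48 = 95
  {H} + {S, U, R}: 32 + 56 = 88
  {S, H} + {U, R}: 62 + 38 = 100
  {U, H} + {S, R}: 54 + 39 = 93
  … (7 splits in total)
Best: vehicle 1 W → H → W = 32; vehicle 2 W → U → S → R → W = 56; combined 88.

Minimum combined distance: 88 m.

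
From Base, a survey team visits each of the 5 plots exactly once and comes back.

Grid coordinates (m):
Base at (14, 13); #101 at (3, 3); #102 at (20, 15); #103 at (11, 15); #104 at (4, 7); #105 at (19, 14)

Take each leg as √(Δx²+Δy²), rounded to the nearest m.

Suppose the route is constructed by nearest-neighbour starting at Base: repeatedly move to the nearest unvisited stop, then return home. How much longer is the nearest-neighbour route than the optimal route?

The nearest-neighbour route is 5 m longer than optimal.

From Base: #103=4, #105=5, #102=6, #104=12, #101=15 → choose #103 (4).
From #103: #105=8, #102=9, #104=11, #101=14 → choose #105 (8).
From #105: #102=1, #104=17, #101=19 → choose #102 (1).
From #102: #104=18, #101=21 → choose #104 (18).
From #104: #101=4 → choose #101 (4).
NN route Base → #103 → #105 → #102 → #104 → #101 → Base costs 50.
Optimal: Base → #101 → #104 → #103 → #102 → #105 → Base costs 45 (by enumerating all 60 distinct tours).
Excess = 50 − 45 = 5.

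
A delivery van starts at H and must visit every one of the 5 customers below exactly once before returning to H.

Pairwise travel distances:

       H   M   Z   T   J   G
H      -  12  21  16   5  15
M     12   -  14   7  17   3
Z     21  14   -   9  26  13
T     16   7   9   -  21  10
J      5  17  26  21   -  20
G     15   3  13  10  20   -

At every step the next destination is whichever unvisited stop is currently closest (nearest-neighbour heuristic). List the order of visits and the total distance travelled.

From H: distances to unvisited — J=5, M=12, G=15, T=16, Z=21. Nearest is J (5).
From J: distances to unvisited — M=17, G=20, T=21, Z=26. Nearest is M (17).
From M: distances to unvisited — G=3, T=7, Z=14. Nearest is G (3).
From G: distances to unvisited — T=10, Z=13. Nearest is T (10).
From T: distances to unvisited — Z=9. Nearest is Z (9).
Return Z→H: 21.
Total = 5 + 17 + 3 + 10 + 9 + 21 = 65.

Nearest-neighbour total = 65; route H → J → M → G → T → Z → H.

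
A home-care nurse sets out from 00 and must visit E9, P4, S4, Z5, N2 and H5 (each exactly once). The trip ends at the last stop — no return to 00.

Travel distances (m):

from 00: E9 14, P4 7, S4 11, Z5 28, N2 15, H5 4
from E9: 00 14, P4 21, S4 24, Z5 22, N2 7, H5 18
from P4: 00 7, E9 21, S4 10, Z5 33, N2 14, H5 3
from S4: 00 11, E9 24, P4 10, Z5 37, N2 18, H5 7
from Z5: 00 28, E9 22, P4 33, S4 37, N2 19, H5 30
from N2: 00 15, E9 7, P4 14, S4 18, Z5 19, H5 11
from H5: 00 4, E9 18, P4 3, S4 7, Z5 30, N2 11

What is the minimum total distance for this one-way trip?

Minimum one-way distance = 64 m.

There are 6! = 720 possible orderings.
00→E9→P4→S4→Z5→N2→H5: 14+21+10+37+19+11 = 112
00→E9→P4→S4→Z5→H5→N2: 14+21+10+37+30+11 = 123
00→E9→P4→S4→N2→Z5→H5: 14+21+10+18+19+30 = 112
00→E9→P4→S4→N2→H5→Z5: 14+21+10+18+11+30 = 104
00→E9→P4→S4→H5→Z5→N2: 14+21+10+7+30+19 = 101
00→E9→P4→S4→H5→N2→Z5: 14+21+10+7+11+19 = 82
00→E9→P4→Z5→S4→N2→H5: 14+21+33+37+18+11 = 134
00→E9→P4→Z5→S4→H5→N2: 14+21+33+37+7+11 = 123
… (712 more)
00→P4→S4→H5→N2→E9→Z5: 7+10+7+11+7+22 = 64  ← best
The minimum is 64.
One shortest path: 00 → P4 → S4 → H5 → N2 → E9 → Z5.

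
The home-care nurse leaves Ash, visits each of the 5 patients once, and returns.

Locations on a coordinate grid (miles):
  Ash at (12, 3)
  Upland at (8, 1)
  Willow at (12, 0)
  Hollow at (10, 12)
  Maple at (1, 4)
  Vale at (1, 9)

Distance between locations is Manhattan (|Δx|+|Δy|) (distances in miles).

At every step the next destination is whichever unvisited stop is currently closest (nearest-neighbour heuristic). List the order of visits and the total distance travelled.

Ash → [Willow:3 / Upland:6 / Hollow:11 / Maple:12 / Vale:17] → Willow (3)
Willow → [Upland:5 / Hollow:14 / Maple:15 / Vale:20] → Upland (5)
Upland → [Maple:10 / Hollow:13 / Vale:15] → Maple (10)
Maple → [Vale:5 / Hollow:17] → Vale (5)
Vale → [Hollow:12] → Hollow (12)
Return Hollow→Ash: 11.
Total = 3 + 5 + 10 + 5 + 12 + 11 = 46.

Nearest-neighbour total = 46 miles; route Ash → Willow → Upland → Maple → Vale → Hollow → Ash.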